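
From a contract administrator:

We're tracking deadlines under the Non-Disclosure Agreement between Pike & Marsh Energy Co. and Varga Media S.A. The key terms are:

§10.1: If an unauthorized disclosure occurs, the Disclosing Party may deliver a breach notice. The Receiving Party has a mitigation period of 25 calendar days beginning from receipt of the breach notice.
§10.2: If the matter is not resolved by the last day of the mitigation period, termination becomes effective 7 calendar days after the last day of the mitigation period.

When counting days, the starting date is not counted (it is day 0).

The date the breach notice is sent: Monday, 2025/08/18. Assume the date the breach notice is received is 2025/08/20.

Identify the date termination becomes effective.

Adding 25 calendar days to 2025/08/20 gives 2025/09/14, which is the last day of the mitigation period.
The date termination becomes effective: 2025/09/14 + 7 days = 2025/09/21.

2025/09/21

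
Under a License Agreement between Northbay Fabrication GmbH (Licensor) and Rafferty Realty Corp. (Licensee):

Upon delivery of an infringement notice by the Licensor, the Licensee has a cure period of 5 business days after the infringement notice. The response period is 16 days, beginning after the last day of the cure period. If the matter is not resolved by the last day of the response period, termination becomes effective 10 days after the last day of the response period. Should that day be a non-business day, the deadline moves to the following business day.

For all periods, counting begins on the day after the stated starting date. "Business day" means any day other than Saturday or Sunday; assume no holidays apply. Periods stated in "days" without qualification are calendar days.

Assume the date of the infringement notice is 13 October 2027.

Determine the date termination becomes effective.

15 November 2027

The last day of the cure period: counting 5 business days from Wednesday, 13 October 2027 (Oct 14, Oct 15, Oct 18, Oct 19, Oct 20, skipping weekends) reaches Wednesday, 20 October 2027.
The last day of the response period: 16 calendar days after 20 October 2027 is 5 November 2027.
Adding 10 calendar days to 5 November 2027 gives 15 November 2027, which is the date termination becomes effective. 15 November 2027 is a Monday, so no roll-forward applies.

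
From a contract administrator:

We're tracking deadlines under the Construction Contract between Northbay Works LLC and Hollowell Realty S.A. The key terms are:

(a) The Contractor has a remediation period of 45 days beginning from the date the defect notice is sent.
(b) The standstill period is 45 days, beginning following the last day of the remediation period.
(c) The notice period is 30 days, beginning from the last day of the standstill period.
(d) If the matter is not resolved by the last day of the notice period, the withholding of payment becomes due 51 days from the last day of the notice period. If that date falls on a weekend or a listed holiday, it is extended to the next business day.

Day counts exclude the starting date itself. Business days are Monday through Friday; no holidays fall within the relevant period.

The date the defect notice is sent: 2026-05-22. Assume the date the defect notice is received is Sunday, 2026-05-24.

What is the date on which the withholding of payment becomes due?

2026-11-09

The last day of the remediation period: 45 calendar days after 2026-05-22 is 2026-07-06.
Adding 45 calendar days to 2026-07-06 gives 2026-08-20, which is the last day of the standstill period.
The last day of the notice period: 30 calendar days after 2026-08-20 is 2026-09-19.
The date on which the withholding of payment becomes due: 51 calendar days after 2026-09-19 is 2026-11-09. 2026-11-09 is a Monday, so no roll-forward applies.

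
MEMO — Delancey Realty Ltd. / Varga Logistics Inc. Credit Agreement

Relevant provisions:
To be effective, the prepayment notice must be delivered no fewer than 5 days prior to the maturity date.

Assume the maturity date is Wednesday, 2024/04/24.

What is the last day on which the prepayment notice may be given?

Counting back 5 calendar days from 2024/04/24 gives 2024/04/19.

2024/04/19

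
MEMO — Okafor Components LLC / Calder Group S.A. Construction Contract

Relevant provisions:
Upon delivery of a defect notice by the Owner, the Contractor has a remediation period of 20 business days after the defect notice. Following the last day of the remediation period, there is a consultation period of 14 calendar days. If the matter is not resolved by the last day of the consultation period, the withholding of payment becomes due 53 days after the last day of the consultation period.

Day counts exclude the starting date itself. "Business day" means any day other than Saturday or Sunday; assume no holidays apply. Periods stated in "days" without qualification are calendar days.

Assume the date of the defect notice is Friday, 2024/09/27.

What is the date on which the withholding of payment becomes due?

2024/12/31

The last day of the remediation period: 20 business days after Friday, 2024/09/27, skipping weekends — Sep 30, Oct 1, Oct 2, Oct 3, …, Oct 23, Oct 24, Oct 25 — lands on Friday, 2024/10/25.
The last day of the consultation period: 14 calendar days after 2024/10/25 is 2024/11/08.
The date on which the withholding of payment becomes due: 2024/11/08 + 53 days = 2024/12/31.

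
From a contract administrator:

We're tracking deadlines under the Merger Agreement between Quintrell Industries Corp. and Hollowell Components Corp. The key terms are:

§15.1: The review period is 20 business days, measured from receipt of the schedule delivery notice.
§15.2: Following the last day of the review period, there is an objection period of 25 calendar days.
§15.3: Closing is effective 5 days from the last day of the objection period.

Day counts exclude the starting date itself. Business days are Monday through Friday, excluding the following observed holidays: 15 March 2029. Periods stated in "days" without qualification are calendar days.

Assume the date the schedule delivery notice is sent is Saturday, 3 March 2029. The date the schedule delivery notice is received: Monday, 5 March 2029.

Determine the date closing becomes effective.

The last day of the review period: 20 business days after Monday, 5 March 2029, skipping weekends and the listed holiday on Mar 15 — Mar 6, Mar 7, Mar 8, Mar 9, …, Mar 30, Apr 2, Apr 3 — lands on Tuesday, 3 April 2029.
The last day of the objection period: 3 April 2029 + 25 days = 28 April 2029.
Adding 5 calendar days to 28 April 2029 gives 3 May 2029, which is the date closing becomes effective.

3 May 2029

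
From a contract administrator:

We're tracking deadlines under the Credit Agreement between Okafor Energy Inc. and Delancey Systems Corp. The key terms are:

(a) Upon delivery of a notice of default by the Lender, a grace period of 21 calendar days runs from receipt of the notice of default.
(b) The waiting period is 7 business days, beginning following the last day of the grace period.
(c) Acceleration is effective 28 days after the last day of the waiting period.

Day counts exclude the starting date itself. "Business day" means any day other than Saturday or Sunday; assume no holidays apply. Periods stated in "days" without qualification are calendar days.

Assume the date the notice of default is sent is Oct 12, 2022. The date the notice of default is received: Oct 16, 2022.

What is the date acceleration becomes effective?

Adding 21 calendar days to Oct 16, 2022 gives Nov 6, 2022, which is the last day of the grace period.
From Sunday, Nov 6, 2022, 7 business days (Nov 7, Nov 8, Nov 9, Nov 10, Nov 11, Nov 14, Nov 15, skipping weekends) brings us to Tuesday, Nov 15, 2022, which is the last day of the waiting period.
The date acceleration becomes effective: Nov 15, 2022 + 28 days = Dec 13, 2022.

Dec 13, 2022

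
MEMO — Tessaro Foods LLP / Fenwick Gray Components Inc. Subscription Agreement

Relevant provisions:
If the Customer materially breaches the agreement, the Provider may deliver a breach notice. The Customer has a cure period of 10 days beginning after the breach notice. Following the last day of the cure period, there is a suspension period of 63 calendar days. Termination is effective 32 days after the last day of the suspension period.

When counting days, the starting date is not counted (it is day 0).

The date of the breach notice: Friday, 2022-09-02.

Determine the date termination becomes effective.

The last day of the cure period: 10 calendar days after 2022-09-02 is 2022-09-12.
The last day of the suspension period: 2022-09-12 + 63 days = 2022-11-14.
Adding 32 calendar days to 2022-11-14 gives 2022-12-16, which is the date termination becomes effective.

2022-12-16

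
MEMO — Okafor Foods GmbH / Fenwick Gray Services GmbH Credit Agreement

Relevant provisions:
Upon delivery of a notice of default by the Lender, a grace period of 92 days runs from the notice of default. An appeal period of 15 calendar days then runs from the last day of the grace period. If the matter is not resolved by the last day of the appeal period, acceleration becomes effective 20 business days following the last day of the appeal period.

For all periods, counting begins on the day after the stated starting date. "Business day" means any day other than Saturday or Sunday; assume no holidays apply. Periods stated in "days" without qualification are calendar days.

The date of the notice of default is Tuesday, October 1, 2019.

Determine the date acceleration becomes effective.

The last day of the grace period: 92 calendar days after October 1, 2019 is January 1, 2020.
The last day of the appeal period: January 1, 2020 + 15 days = January 16, 2020.
The date acceleration becomes effective: counting 20 business days from Thursday, January 16, 2020 (Jan 17, Jan 20, Jan 21, Jan 22, …, Feb 11, Feb 12, Feb 13, skipping weekends) reaches Thursday, February 13, 2020.

February 13, 2020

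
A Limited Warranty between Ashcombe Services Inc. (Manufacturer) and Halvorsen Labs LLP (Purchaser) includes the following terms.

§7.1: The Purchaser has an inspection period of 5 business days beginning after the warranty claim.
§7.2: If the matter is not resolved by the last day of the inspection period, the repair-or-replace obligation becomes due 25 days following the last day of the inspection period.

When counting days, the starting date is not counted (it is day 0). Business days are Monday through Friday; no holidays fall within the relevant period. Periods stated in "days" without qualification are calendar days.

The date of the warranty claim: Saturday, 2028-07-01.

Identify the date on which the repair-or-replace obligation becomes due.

2028-08-01

From Saturday, 2028-07-01, 5 business days (Jul 3, Jul 4, Jul 5, Jul 6, Jul 7, skipping weekends) brings us to Friday, 2028-07-07, which is the last day of the inspection period.
The date on which the repair-or-replace obligation becomes due: 25 calendar days after 2028-07-07 is 2028-08-01.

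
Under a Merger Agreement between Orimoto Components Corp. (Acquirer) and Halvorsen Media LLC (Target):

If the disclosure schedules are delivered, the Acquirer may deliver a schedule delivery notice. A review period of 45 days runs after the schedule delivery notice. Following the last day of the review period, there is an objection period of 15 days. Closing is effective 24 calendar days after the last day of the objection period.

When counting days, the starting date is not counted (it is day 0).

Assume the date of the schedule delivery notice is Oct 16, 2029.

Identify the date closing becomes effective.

Jan 8, 2030

The last day of the review period: 45 calendar days after Oct 16, 2029 is Nov 30, 2029.
Adding 15 calendar days to Nov 30, 2029 gives Dec 15, 2029, which is the last day of the objection period.
The date closing becomes effective: 24 calendar days after Dec 15, 2029 is Jan 8, 2030.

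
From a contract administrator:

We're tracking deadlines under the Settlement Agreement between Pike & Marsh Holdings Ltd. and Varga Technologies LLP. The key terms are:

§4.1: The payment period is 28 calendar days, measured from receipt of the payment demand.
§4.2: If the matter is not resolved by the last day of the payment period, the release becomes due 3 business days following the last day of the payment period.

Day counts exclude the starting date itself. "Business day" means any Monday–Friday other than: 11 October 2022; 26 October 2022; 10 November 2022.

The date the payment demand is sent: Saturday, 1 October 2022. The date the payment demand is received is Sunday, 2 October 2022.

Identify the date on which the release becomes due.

2 November 2022

Adding 28 calendar days to 2 October 2022 gives 30 October 2022, which is the last day of the payment period.
The date on which the release becomes due: 3 business days after Sunday, 30 October 2022, skipping weekends — Oct 31, Nov 1, Nov 2 — lands on Wednesday, 2 November 2022.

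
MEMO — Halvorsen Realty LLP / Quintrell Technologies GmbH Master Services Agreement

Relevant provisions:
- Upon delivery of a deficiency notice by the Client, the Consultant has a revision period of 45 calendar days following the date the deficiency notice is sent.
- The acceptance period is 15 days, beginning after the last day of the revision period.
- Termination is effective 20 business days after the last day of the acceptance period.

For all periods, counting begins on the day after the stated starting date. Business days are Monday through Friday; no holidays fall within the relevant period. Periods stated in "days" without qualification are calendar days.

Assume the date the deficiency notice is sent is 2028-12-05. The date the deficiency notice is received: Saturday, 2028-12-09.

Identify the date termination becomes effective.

2029-03-02

Adding 45 calendar days to 2028-12-05 gives 2029-01-19, which is the last day of the revision period.
The last day of the acceptance period: 2029-01-19 + 15 days = 2029-02-03.
The date termination becomes effective: 20 business days after Saturday, 2029-02-03, skipping weekends — Feb 5, Feb 6, Feb 7, Feb 8, …, Feb 28, Mar 1, Mar 2 — lands on Friday, 2029-03-02.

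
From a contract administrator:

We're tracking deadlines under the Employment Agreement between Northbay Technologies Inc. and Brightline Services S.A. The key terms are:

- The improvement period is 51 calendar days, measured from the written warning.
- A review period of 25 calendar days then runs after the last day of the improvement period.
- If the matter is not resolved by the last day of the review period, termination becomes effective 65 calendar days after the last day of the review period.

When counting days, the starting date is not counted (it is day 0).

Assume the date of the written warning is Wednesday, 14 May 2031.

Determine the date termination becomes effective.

The last day of the improvement period: 14 May 2031 + 51 days = 4 July 2031.
The last day of the review period: 4 July 2031 + 25 days = 29 July 2031.
The date termination becomes effective: 65 calendar days after 29 July 2031 is 2 October 2031.

2 October 2031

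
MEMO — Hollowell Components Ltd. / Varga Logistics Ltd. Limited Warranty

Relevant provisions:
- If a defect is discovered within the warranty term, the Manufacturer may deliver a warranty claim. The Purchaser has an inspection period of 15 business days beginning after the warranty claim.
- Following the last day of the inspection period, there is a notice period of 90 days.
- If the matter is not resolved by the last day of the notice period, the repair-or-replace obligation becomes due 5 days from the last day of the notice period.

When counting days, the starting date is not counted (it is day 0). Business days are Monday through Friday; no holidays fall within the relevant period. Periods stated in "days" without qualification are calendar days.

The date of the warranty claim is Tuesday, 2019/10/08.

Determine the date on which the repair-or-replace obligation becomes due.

2020/02/01

The last day of the inspection period: counting 15 business days from Tuesday, 2019/10/08 (Oct 9, Oct 10, Oct 11, Oct 14, …, Oct 25, Oct 28, Oct 29, skipping weekends) reaches Tuesday, 2019/10/29.
The last day of the notice period: 2019/10/29 + 90 days = 2020/01/27.
The date on which the repair-or-replace obligation becomes due: 5 calendar days after 2020/01/27 is 2020/02/01.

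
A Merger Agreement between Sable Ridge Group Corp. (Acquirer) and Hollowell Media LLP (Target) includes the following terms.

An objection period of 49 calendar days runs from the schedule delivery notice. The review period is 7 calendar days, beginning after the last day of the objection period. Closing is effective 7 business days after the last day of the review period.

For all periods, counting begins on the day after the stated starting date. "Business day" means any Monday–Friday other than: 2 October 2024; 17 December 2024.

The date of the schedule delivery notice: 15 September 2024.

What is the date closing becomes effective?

The last day of the objection period: 49 calendar days after 15 September 2024 is 3 November 2024.
Adding 7 calendar days to 3 November 2024 gives 10 November 2024, which is the last day of the review period.
The date closing becomes effective: counting 7 business days from Sunday, 10 November 2024 (Nov 11, Nov 12, Nov 13, Nov 14, Nov 15, Nov 18, Nov 19, skipping weekends) reaches Tuesday, 19 November 2024.

19 November 2024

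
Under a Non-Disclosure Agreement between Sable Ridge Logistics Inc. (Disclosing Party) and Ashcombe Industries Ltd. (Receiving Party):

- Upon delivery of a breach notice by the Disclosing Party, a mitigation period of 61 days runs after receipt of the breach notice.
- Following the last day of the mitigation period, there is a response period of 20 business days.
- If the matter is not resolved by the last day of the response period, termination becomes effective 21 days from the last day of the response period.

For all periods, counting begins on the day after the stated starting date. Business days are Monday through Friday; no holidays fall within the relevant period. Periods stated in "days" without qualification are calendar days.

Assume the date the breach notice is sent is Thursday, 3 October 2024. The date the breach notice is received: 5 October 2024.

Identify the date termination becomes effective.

The last day of the mitigation period: 61 calendar days after 5 October 2024 is 5 December 2024.
The last day of the response period: counting 20 business days from Thursday, 5 December 2024 (Dec 6, Dec 9, Dec 10, Dec 11, …, Dec 31, Jan 1, Jan 2, skipping weekends) reaches Thursday, 2 January 2025.
The date termination becomes effective: 2 January 2025 + 21 days = 23 January 2025.

23 January 2025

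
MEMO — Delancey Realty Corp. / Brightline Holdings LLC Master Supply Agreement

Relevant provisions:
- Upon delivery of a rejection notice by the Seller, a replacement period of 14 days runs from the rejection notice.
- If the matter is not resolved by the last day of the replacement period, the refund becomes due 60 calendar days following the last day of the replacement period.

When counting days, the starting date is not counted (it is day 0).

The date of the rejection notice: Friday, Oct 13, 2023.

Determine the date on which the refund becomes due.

The last day of the replacement period: 14 calendar days after Oct 13, 2023 is Oct 27, 2023.
The date on which the refund becomes due: 60 calendar days after Oct 27, 2023 is Dec 26, 2023.

Dec 26, 2023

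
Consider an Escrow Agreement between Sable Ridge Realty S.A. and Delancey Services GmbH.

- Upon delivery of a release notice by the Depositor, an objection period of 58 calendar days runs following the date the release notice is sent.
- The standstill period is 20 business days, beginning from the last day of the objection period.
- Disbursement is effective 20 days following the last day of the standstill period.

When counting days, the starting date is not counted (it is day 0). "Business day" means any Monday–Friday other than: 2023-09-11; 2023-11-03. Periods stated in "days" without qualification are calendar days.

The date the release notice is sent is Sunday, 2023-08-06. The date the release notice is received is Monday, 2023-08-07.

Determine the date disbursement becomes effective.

2023-11-20

The last day of the objection period: 58 calendar days after 2023-08-06 is 2023-10-03.
From Tuesday, 2023-10-03, 20 business days (Oct 4, Oct 5, Oct 6, Oct 9, …, Oct 27, Oct 30, Oct 31, skipping weekends) brings us to Tuesday, 2023-10-31, which is the last day of the standstill period.
Adding 20 calendar days to 2023-10-31 gives 2023-11-20, which is the date disbursement becomes effective.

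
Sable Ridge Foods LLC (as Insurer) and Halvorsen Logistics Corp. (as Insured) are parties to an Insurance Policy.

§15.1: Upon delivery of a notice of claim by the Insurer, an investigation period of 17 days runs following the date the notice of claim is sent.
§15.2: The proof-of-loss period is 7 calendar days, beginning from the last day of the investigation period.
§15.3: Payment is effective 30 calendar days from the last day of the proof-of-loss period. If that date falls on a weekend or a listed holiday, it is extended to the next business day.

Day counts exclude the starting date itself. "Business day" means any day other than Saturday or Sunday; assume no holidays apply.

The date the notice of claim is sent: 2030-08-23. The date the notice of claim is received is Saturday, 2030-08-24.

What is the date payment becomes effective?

2030-10-16

Adding 17 calendar days to 2030-08-23 gives 2030-09-09, which is the last day of the investigation period.
Adding 7 calendar days to 2030-09-09 gives 2030-09-16, which is the last day of the proof-of-loss period.
The date payment becomes effective: 2030-09-16 + 30 days = 2030-10-16. 2030-10-16 is a Wednesday, so no roll-forward applies.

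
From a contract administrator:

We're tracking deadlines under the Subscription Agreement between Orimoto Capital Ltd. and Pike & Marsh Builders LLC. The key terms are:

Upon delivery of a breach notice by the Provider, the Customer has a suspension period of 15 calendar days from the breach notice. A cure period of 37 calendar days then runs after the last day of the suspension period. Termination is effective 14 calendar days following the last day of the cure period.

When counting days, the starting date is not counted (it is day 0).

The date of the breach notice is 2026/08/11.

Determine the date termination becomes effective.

The last day of the suspension period: 2026/08/11 + 15 days = 2026/08/26.
The last day of the cure period: 2026/08/26 + 37 days = 2026/10/02.
Adding 14 calendar days to 2026/10/02 gives 2026/10/16, which is the date termination becomes effective.

2026/10/16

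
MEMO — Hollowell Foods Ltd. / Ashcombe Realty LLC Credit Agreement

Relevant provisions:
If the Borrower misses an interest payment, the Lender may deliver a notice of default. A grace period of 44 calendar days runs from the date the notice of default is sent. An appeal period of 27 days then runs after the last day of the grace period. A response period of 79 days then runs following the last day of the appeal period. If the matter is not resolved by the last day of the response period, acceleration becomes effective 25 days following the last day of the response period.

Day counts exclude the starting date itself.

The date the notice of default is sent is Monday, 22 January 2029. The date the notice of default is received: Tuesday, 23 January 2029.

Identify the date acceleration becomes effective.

The last day of the grace period: 22 January 2029 + 44 days = 7 March 2029.
Adding 27 calendar days to 7 March 2029 gives 3 April 2029, which is the last day of the appeal period.
The last day of the response period: 79 calendar days after 3 April 2029 is 21 June 2029.
Adding 25 calendar days to 21 June 2029 gives 16 July 2029, which is the date acceleration becomes effective.

16 July 2029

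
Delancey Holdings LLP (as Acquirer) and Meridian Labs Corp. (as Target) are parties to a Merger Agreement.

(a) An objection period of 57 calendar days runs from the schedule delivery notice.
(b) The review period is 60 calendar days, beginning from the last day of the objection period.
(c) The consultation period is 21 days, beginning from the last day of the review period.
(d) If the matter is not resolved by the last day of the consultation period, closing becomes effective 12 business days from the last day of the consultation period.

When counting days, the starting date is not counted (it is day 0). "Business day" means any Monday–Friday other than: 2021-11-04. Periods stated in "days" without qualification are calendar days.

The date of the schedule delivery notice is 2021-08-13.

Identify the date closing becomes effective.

Adding 57 calendar days to 2021-08-13 gives 2021-10-09, which is the last day of the objection period.
The last day of the review period: 60 calendar days after 2021-10-09 is 2021-12-08.
The last day of the consultation period: 2021-12-08 + 21 days = 2021-12-29.
From Wednesday, 2021-12-29, 12 business days (Dec 30, Dec 31, Jan 3, Jan 4, …, Jan 12, Jan 13, Jan 14, skipping weekends) brings us to Friday, 2022-01-14, which is the date closing becomes effective.

2022-01-14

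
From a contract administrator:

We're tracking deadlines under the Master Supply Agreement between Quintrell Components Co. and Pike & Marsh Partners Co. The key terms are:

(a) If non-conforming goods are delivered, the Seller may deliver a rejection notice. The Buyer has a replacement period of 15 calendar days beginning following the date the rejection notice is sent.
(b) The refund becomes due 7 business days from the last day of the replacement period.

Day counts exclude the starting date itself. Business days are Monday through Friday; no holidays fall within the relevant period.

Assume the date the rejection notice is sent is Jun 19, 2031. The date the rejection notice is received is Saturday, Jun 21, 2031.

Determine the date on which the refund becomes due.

The last day of the replacement period: 15 calendar days after Jun 19, 2031 is Jul 4, 2031.
The date on which the refund becomes due: counting 7 business days from Friday, Jul 4, 2031 (Jul 7, Jul 8, Jul 9, Jul 10, Jul 11, Jul 14, Jul 15, skipping weekends) reaches Tuesday, Jul 15, 2031.

Jul 15, 2031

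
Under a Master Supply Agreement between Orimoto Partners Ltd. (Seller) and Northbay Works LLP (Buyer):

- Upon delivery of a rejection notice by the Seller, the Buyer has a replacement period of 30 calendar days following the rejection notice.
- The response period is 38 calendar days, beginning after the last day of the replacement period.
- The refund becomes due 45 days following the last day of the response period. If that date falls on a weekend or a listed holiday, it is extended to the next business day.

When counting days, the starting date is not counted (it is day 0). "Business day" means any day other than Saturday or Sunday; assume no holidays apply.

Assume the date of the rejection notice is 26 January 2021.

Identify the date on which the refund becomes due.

19 May 2021

Adding 30 calendar days to 26 January 2021 gives 25 February 2021, which is the last day of the replacement period.
The last day of the response period: 38 calendar days after 25 February 2021 is 4 April 2021.
The date on which the refund becomes due: 45 calendar days after 4 April 2021 is 19 May 2021. 19 May 2021 is a Wednesday, so no roll-forward applies.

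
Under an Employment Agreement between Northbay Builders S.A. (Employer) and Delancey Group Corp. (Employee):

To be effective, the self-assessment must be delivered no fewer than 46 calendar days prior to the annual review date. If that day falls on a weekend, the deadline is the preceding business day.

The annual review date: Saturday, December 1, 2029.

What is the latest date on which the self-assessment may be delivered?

December 1, 2029 minus 46 days is October 16, 2029. That is a Tuesday, so no adjustment is needed.

October 16, 2029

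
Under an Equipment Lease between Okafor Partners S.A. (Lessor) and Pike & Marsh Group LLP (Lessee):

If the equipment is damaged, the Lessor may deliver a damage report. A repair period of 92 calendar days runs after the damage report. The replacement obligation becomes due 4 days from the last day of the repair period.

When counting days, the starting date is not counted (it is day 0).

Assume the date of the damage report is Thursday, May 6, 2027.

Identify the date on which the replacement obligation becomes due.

August 10, 2027

The last day of the repair period: 92 calendar days after May 6, 2027 is August 6, 2027.
The date on which the replacement obligation becomes due: August 6, 2027 + 4 days = August 10, 2027.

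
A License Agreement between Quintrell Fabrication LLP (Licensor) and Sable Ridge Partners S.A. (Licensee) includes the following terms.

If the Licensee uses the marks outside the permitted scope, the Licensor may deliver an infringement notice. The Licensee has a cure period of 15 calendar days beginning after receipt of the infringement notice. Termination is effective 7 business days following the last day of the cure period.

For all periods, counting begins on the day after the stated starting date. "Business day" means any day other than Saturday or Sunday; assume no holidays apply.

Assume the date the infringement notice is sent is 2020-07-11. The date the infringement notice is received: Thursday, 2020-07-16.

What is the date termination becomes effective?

2020-08-11

Adding 15 calendar days to 2020-07-16 gives 2020-07-31, which is the last day of the cure period.
The date termination becomes effective: counting 7 business days from Friday, 2020-07-31 (Aug 3, Aug 4, Aug 5, Aug 6, Aug 7, Aug 10, Aug 11, skipping weekends) reaches Tuesday, 2020-08-11.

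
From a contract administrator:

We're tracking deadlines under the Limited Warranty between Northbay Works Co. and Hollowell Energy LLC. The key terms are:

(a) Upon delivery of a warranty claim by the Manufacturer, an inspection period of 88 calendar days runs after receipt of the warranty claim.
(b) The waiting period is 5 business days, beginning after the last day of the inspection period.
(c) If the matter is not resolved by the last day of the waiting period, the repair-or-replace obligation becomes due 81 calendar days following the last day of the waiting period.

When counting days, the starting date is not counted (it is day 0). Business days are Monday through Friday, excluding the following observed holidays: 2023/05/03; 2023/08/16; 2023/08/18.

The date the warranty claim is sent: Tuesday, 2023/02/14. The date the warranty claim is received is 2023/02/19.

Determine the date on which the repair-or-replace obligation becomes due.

2023/08/14

The last day of the inspection period: 2023/02/19 + 88 days = 2023/05/18.
The last day of the waiting period: counting 5 business days from Thursday, 2023/05/18 (May 19, May 22, May 23, May 24, May 25, skipping weekends) reaches Thursday, 2023/05/25.
Adding 81 calendar days to 2023/05/25 gives 2023/08/14, which is the date on which the repair-or-replace obligation becomes due.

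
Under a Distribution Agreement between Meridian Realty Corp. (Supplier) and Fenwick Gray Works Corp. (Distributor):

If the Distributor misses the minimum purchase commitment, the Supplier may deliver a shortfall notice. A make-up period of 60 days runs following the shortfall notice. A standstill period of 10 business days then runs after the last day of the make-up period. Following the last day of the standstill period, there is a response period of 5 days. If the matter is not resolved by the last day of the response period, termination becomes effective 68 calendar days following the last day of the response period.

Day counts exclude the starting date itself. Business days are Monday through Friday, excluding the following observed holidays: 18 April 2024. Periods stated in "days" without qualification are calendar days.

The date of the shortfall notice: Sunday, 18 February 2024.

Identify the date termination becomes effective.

The last day of the make-up period: 60 calendar days after 18 February 2024 is 18 April 2024.
The last day of the standstill period: counting 10 business days from Thursday, 18 April 2024 (Apr 19, Apr 22, Apr 23, Apr 24, Apr 25, Apr 26, Apr 29, Apr 30, May 1, May 2, skipping weekends) reaches Thursday, 2 May 2024.
The last day of the response period: 2 May 2024 + 5 days = 7 May 2024.
The date termination becomes effective: 68 calendar days after 7 May 2024 is 14 July 2024.

14 July 2024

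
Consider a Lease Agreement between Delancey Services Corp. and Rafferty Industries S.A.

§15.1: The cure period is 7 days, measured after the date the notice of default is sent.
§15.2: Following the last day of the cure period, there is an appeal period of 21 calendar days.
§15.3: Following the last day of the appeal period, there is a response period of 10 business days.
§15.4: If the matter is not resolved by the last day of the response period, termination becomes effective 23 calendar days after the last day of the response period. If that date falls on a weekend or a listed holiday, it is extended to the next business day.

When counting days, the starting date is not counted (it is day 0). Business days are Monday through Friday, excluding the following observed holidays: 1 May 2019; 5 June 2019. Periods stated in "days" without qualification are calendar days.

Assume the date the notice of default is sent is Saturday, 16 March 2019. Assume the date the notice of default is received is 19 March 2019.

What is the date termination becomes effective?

The last day of the cure period: 16 March 2019 + 7 days = 23 March 2019.
The last day of the appeal period: 21 calendar days after 23 March 2019 is 13 April 2019.
From Saturday, 13 April 2019, 10 business days (Apr 15, Apr 16, Apr 17, Apr 18, Apr 19, Apr 22, Apr 23, Apr 24, Apr 25, Apr 26, skipping weekends) brings us to Friday, 26 April 2019, which is the last day of the response period.
The date termination becomes effective: 23 calendar days after 26 April 2019 is 19 May 2019. That falls on a Sunday, so it rolls to the next business day, Monday, 20 May 2019.

20 May 2019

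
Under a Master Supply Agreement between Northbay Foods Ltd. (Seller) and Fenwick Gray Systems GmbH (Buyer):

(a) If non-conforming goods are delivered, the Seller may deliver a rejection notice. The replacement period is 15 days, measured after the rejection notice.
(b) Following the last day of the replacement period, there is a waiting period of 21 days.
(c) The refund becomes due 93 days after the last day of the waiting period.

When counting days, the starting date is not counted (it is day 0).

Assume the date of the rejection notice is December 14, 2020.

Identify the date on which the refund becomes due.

April 22, 2021

The last day of the replacement period: 15 calendar days after December 14, 2020 is December 29, 2020.
Adding 21 calendar days to December 29, 2020 gives January 19, 2021, which is the last day of the waiting period.
The date on which the refund becomes due: 93 calendar days after January 19, 2021 is April 22, 2021.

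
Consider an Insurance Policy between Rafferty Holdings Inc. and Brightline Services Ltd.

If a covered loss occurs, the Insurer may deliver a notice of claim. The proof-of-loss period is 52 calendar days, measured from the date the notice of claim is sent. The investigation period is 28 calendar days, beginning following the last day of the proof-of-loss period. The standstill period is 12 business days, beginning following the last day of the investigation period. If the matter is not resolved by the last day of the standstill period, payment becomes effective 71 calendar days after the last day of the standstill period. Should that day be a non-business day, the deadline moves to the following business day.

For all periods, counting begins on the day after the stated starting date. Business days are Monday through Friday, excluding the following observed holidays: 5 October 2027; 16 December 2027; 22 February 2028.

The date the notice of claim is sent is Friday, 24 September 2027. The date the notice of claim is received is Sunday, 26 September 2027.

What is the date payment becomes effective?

10 March 2028

Adding 52 calendar days to 24 September 2027 gives 15 November 2027, which is the last day of the proof-of-loss period.
Adding 28 calendar days to 15 November 2027 gives 13 December 2027, which is the last day of the investigation period.
The last day of the standstill period: counting 12 business days from Monday, 13 December 2027 (Dec 14, Dec 15, Dec 17, Dec 20, …, Dec 28, Dec 29, Dec 30, skipping weekends and the listed holiday on Dec 16) reaches Thursday, 30 December 2027.
The date payment becomes effective: 30 December 2027 + 71 days = 10 March 2028. 10 March 2028 is a Friday and is not a listed holiday, so no roll-forward applies.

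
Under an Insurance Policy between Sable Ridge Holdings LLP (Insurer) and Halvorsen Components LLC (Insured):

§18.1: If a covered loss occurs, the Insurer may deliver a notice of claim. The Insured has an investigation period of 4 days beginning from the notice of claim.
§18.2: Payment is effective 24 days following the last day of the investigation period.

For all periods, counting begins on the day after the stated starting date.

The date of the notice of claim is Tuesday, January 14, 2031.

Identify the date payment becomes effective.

February 11, 2031

Adding 4 calendar days to January 14, 2031 gives January 18, 2031, which is the last day of the investigation period.
The date payment becomes effective: January 18, 2031 + 24 days = February 11, 2031.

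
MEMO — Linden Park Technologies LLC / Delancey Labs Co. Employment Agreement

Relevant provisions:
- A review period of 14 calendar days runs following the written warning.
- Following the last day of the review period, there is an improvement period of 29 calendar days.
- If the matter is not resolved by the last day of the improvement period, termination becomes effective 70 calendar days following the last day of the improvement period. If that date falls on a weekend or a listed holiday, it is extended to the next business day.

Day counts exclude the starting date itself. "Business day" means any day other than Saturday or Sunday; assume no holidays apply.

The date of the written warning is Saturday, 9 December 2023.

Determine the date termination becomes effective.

1 April 2024

Adding 14 calendar days to 9 December 2023 gives 23 December 2023, which is the last day of the review period.
The last day of the improvement period: 23 December 2023 + 29 days = 21 January 2024.
Adding 70 calendar days to 21 January 2024 gives 31 March 2024, which is the date termination becomes effective. That falls on a Sunday, so it rolls to the next business day, Monday, 1 April 2024.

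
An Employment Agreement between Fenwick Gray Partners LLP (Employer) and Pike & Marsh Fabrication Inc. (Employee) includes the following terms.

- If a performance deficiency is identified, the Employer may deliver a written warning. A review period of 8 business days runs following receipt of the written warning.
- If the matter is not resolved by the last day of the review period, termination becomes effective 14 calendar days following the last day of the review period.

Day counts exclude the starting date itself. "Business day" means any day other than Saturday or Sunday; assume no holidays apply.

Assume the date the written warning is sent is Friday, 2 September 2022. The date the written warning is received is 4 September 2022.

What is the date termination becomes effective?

The last day of the review period: 8 business days after Sunday, 4 September 2022, skipping weekends — Sep 5, Sep 6, Sep 7, Sep 8, Sep 9, Sep 12, Sep 13, Sep 14 — lands on Wednesday, 14 September 2022.
The date termination becomes effective: 14 calendar days after 14 September 2022 is 28 September 2022.

28 September 2022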